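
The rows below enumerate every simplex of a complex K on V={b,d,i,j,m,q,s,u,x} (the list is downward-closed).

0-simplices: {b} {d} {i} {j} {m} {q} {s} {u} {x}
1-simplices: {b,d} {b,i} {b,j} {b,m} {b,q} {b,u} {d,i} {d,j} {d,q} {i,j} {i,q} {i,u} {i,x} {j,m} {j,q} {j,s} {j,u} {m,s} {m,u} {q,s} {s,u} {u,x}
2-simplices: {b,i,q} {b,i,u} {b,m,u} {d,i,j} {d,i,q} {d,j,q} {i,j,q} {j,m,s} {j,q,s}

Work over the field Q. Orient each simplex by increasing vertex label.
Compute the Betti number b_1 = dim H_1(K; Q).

b_1=6

n_0=9 n_1=22 n_2=9  [Q]
∂1: piv[bd,bi,bj,bm,bq,bu,ix,js] rk=8  ker:di,dj,dq,ij,iq,iu,jm,jq,ju,ms,mu,qs,su,ux
∂2: piv[biq,biu,bmu,dij,diq,djq,jms,jqs] rk=8  ker:ijq
b_1=(22−8)−8=6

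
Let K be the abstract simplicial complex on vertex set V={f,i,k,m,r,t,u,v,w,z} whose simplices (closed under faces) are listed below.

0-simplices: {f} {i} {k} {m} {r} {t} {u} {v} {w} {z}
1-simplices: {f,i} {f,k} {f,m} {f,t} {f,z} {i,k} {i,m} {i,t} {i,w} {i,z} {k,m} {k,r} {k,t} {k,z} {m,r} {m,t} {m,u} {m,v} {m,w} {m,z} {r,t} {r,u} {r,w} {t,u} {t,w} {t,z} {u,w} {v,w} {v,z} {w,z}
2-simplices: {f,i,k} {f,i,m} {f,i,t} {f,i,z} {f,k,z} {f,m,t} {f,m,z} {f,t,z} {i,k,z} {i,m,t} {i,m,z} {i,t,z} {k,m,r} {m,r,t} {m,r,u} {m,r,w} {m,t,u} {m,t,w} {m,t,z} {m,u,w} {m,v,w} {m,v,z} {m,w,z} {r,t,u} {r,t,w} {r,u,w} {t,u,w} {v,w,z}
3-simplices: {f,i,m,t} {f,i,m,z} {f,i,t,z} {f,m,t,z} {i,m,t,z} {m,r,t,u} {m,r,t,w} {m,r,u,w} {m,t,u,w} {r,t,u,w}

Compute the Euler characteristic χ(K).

χ(K)=-2

n_0=10 n_1=30 n_2=28 n_3=10
χ=+10−30+28−10=-2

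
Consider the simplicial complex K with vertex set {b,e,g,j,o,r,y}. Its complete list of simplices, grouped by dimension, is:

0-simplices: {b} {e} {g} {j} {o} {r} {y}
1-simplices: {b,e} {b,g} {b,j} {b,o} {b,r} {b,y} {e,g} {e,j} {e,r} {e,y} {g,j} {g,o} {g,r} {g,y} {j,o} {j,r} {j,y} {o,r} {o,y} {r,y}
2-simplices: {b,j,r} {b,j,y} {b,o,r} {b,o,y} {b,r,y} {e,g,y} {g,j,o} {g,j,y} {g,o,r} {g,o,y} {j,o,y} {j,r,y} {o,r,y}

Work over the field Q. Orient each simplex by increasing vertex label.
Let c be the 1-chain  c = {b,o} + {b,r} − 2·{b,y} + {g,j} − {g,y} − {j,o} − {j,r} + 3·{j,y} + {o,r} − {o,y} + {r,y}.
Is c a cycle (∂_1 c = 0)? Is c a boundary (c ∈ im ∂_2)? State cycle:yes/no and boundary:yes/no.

n_0=7 n_1=20 n_2=13  [Q]
∂1: piv[be,bg,bj,bo,br,by] rk=6  ker:eg,ej,er,ey,gj,go,gr,gy,jo,jr,jy,or,oy,ry
∂2: piv[bjr,bjy,bor,boy,bry,egy,gjo,gjy,gor,goy] rk=10  ker:joy,jry,ory
∂1c = 0
c vs im∂2: reduces to 0 ⇒ boundary

cycle:yes boundary:yes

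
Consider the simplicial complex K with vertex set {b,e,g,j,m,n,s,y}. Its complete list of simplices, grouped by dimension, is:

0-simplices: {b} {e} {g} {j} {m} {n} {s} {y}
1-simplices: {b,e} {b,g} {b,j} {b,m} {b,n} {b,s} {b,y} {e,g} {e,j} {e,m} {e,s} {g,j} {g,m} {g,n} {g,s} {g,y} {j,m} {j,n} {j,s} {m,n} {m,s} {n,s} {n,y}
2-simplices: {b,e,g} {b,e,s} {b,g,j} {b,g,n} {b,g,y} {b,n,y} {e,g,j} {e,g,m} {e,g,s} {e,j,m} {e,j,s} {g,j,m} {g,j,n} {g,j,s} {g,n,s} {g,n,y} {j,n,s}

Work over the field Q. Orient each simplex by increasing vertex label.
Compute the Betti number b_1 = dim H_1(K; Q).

b_1=3

n_0=8 n_1=23 n_2=17  [Q]
∂1: piv[be,bg,bj,bm,bn,bs,by] rk=7  ker:eg,ej,em,es,gj,gm,gn,gs,gy,jm,jn,js,mn,ms,ns,ny
∂2: piv[beg,bes,bgj,bgn,bgy,bny,egj,egm,egs,ejm,ejs,gjn,gns] rk=13  ker:gjm,gjs,gny,jns
b_1=(23−7)−13=3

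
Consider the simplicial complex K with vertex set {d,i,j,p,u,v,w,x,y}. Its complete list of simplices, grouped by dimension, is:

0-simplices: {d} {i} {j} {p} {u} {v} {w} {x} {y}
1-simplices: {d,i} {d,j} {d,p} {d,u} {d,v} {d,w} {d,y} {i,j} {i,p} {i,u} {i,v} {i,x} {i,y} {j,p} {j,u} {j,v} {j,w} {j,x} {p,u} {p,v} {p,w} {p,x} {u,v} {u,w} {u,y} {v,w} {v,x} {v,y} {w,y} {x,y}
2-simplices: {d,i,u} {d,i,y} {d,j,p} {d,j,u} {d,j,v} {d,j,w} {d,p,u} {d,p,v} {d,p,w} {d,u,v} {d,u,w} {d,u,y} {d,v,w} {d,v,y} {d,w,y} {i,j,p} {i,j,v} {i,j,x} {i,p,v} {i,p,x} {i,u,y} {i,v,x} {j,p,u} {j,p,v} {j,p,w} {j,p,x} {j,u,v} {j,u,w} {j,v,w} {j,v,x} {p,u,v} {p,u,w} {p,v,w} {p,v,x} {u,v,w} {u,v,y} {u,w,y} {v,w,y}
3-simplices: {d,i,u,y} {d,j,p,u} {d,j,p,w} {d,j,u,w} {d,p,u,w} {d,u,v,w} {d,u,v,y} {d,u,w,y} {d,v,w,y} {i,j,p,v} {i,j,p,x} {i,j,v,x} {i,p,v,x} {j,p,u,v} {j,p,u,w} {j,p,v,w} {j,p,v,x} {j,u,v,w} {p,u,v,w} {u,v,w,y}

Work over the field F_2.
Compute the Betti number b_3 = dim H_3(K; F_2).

n_0=9 n_1=30 n_2=38 n_3=20  [Z2]
∂1: piv[di,dj,dp,du,dv,dw,dy,ix] rk=8  ker:ij,ip,iu,iv,iy,jp,ju,jv,jw,jx,pu,pv,pw,px,uv,uw,uy,vw,vx,vy,wy,xy
∂2: piv[diu,diy,djp,dju,djv,djw,dpu,dpv,dpw,duv,duw,duy,dvw,dvy,dwy,ijp,ijv,ijx,ipx,ivx] rk=20  ker:ipv,iuy,jpu,jpv,jpw,jpx,juv,juw,jvw,jvx,puv,puw,pvw,pvx,uvw,uvy,uwy,vwy
∂3: piv[diuy,djpu,djpw,djuw,dpuw,duvw,duvy,duwy,dvwy,ijpv,ijpx,ijvx,ipvx,jpuv,jpvw,juvw] rk=16  ker:jpuw,jpvx,puvw,uvwy
b_3=(20−16)−0=4

b_3=4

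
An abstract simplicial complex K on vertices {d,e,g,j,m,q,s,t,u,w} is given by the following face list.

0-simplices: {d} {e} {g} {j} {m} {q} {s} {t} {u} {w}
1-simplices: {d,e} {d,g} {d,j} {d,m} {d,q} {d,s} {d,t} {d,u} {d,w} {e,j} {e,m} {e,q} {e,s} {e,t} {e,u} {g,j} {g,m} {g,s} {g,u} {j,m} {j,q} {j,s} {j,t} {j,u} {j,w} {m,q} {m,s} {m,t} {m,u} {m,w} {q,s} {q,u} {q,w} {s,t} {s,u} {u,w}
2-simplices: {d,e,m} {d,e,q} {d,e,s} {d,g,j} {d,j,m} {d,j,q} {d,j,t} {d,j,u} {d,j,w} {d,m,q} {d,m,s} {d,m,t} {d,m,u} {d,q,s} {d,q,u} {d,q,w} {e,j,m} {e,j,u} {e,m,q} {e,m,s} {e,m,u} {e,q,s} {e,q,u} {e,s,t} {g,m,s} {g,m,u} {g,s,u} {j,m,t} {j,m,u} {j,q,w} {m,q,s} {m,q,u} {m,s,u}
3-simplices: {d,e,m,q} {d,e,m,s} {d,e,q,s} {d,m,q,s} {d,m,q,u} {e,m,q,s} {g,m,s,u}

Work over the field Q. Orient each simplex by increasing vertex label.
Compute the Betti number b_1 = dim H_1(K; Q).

n_0=10 n_1=36 n_2=33 n_3=7  [Q]
∂1: piv[de,dg,dj,dm,dq,ds,dt,du,dw] rk=9  ker:ej,em,eq,es,et,eu,gj,gm,gs,gu,jm,jq,js,jt,ju,jw,mq,ms,mt,mu,mw,qs,qu,qw,st,su,uw
∂2: piv[dem,deq,des,dgj,djm,djq,djt,dju,djw,dmq,dms,dmt,dmu,dqs,dqu,dqw,ejm,eju,est,gms,gmu,gsu] rk=22  ker:emq,ems,emu,eqs,equ,jmt,jmu,jqw,mqs,mqu,msu
∂3: piv[demq,dems,deqs,dmqs,dmqu,gmsu] rk=6  ker:emqs
b_1=(36−9)−22=5

b_1=5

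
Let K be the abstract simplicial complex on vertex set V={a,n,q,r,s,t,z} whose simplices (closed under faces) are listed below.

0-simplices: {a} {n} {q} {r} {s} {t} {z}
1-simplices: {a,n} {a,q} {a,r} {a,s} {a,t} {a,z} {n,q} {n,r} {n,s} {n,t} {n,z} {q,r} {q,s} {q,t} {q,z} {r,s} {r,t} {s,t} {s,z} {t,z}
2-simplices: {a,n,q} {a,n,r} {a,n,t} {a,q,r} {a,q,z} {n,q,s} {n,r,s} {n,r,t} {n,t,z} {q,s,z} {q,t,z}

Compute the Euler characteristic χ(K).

n_0=7 n_1=20 n_2=11
χ=+7−20+11=-2

χ(K)=-2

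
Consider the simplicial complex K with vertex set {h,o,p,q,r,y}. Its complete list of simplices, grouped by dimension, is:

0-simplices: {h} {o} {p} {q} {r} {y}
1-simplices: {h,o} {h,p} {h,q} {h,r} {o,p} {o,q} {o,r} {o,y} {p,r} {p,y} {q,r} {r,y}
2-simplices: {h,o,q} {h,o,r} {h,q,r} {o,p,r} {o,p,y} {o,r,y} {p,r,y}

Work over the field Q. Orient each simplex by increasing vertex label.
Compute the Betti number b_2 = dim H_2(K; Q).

n_0=6 n_1=12 n_2=7  [Q]
∂1: piv[ho,hp,hq,hr,oy] rk=5  ker:op,oq,or,pr,py,qr,ry
∂2: piv[hoq,hor,hqr,opr,opy,ory] rk=6  ker:pry
b_2=(7−6)−0=1

b_2=1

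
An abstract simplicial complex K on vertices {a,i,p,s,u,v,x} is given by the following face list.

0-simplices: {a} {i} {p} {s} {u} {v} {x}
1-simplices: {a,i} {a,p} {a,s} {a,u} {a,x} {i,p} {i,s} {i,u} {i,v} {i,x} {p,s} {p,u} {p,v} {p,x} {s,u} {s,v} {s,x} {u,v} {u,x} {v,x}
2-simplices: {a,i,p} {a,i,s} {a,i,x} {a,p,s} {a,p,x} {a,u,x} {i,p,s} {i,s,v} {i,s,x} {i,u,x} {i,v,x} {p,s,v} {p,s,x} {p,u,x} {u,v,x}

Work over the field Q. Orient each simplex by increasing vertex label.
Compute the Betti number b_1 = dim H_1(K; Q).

n_0=7 n_1=20 n_2=15  [Q]
∂1: piv[ai,ap,as,au,ax,iv] rk=6  ker:ip,is,iu,ix,ps,pu,pv,px,su,sv,sx,uv,ux,vx
∂2: piv[aip,ais,aix,aps,apx,aux,isv,isx,iux,ivx,psv,pux,uvx] rk=13  ker:ips,psx
b_1=(20−6)−13=1

b_1=1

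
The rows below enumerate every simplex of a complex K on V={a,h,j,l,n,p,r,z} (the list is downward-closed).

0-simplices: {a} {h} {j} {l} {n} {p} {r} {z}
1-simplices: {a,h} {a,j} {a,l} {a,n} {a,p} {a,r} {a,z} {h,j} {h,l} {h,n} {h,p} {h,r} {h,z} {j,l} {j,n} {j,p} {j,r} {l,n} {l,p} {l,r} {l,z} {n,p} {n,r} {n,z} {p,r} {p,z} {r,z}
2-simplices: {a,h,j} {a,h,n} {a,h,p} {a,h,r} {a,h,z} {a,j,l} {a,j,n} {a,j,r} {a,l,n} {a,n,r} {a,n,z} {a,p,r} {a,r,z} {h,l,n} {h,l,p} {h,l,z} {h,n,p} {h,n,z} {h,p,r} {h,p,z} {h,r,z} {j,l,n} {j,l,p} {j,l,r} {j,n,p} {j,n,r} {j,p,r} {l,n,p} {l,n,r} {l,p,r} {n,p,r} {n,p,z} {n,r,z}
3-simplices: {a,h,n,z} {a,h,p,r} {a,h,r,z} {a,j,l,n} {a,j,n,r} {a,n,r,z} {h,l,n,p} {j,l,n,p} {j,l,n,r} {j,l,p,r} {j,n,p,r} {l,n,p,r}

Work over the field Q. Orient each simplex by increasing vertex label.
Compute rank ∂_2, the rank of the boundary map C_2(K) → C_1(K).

n_0=8 n_1=27 n_2=33 n_3=12  [Q]
∂1: piv[ah,aj,al,an,ap,ar,az] rk=7  ker:hj,hl,hn,hp,hr,hz,jl,jn,jp,jr,ln,lp,lr,lz,np,nr,nz,pr,pz,rz
∂2: piv[ahj,ahn,ahp,ahr,ahz,ajl,ajn,ajr,aln,anr,anz,apr,arz,hln,hlp,hlz,hnp,hpz,jlp,jlr] rk=20  ker:hnz,hpr,hrz,jln,jnp,jnr,jpr,lnp,lnr,lpr,npr,npz,nrz
∂3: piv[ahnz,ahpr,ahrz,ajln,ajnr,anrz,hlnp,jlnp,jlnr,jlpr,jnpr] rk=11  ker:lnpr
rk∂_2=20

rank∂_2=20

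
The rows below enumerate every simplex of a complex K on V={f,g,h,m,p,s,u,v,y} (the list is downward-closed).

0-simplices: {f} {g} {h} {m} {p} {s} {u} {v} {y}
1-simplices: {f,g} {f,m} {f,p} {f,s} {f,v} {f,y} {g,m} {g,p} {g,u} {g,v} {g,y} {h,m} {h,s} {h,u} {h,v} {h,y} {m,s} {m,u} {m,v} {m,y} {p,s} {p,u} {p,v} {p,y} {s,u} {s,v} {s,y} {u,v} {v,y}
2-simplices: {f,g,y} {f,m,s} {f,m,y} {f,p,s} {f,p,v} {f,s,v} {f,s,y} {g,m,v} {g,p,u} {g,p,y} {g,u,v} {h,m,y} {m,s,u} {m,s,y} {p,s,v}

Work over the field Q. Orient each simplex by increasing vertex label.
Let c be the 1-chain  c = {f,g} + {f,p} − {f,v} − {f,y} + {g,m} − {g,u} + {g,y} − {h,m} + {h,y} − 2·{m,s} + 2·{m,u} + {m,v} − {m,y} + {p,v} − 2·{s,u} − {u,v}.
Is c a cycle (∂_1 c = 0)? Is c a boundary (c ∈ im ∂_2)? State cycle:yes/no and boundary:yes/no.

n_0=9 n_1=29 n_2=15  [Q]
∂1: piv[fg,fm,fp,fs,fv,fy,gu,hm] rk=8  ker:gm,gp,gv,gy,hs,hu,hv,hy,ms,mu,mv,my,ps,pu,pv,py,su,sv,sy,uv,vy
∂2: piv[fgy,fms,fmy,fps,fpv,fsv,fsy,gmv,gpu,gpy,guv,hmy,msu] rk=13  ker:msy,psv
∂1c = 0
c vs im∂2: reduces to 0 ⇒ boundary

cycle:yes boundary:yes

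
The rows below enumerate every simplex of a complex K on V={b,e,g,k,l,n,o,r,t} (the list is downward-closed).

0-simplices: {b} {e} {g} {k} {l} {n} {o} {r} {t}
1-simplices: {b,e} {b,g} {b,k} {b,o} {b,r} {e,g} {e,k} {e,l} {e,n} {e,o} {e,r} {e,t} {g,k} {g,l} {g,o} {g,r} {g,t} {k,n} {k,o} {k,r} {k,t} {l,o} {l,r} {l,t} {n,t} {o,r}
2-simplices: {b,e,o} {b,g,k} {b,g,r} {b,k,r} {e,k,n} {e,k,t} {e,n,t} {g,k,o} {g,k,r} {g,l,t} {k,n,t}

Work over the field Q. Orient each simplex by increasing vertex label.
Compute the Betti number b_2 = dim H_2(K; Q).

b_2=2

n_0=9 n_1=26 n_2=11  [Q]
∂1: piv[be,bg,bk,bo,br,el,en,et] rk=8  ker:eg,ek,eo,er,gk,gl,go,gr,gt,kn,ko,kr,kt,lo,lr,lt,nt,or
∂2: piv[beo,bgk,bgr,bkr,ekn,ekt,ent,gko,glt] rk=9  ker:gkr,knt
b_2=(11−9)−0=2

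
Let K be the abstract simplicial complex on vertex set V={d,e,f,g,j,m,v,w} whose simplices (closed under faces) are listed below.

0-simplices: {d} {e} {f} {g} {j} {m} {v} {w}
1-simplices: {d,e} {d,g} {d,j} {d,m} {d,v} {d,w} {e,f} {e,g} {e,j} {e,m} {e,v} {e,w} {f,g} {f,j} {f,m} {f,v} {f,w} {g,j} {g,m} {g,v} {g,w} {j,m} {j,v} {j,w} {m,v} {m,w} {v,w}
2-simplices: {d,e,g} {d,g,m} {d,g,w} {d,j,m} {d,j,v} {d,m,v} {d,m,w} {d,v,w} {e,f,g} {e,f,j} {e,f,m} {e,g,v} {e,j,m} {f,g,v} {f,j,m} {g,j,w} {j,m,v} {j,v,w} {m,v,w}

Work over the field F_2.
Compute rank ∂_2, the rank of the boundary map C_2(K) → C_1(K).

rank∂_2=16

n_0=8 n_1=27 n_2=19  [Z2]
∂1: piv[de,dg,dj,dm,dv,dw,ef] rk=7  ker:eg,ej,em,ev,ew,fg,fj,fm,fv,fw,gj,gm,gv,gw,jm,jv,jw,mv,mw,vw
∂2: piv[deg,dgm,dgw,djm,djv,dmv,dmw,dvw,efg,efj,efm,egv,ejm,fgv,gjw,jvw] rk=16  ker:fjm,jmv,mvw
rk∂_2=16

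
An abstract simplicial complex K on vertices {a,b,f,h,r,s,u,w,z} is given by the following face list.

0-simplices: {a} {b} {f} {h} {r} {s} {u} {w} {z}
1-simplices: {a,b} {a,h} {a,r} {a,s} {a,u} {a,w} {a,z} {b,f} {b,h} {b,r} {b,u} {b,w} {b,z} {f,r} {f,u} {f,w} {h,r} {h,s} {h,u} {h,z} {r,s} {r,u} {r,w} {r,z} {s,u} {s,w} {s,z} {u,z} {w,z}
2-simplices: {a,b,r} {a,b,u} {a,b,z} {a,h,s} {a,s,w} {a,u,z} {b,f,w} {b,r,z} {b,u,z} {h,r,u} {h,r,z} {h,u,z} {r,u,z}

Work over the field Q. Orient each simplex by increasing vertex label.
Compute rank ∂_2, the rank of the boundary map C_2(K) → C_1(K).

n_0=9 n_1=29 n_2=13  [Q]
∂1: piv[ab,ah,ar,as,au,aw,az,bf] rk=8  ker:bh,br,bu,bw,bz,fr,fu,fw,hr,hs,hu,hz,rs,ru,rw,rz,su,sw,sz,uz,wz
∂2: piv[abr,abu,abz,ahs,asw,auz,bfw,brz,hru,hrz,huz] rk=11  ker:buz,ruz
rk∂_2=11

rank∂_2=11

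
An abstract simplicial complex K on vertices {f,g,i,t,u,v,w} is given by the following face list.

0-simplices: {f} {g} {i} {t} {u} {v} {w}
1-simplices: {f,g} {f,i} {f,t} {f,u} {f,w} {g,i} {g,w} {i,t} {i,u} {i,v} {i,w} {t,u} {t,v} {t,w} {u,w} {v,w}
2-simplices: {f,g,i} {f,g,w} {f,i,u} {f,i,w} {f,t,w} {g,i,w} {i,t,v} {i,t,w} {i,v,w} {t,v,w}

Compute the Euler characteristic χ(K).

χ(K)=1

n_0=7 n_1=16 n_2=10
χ=+7−16+10=1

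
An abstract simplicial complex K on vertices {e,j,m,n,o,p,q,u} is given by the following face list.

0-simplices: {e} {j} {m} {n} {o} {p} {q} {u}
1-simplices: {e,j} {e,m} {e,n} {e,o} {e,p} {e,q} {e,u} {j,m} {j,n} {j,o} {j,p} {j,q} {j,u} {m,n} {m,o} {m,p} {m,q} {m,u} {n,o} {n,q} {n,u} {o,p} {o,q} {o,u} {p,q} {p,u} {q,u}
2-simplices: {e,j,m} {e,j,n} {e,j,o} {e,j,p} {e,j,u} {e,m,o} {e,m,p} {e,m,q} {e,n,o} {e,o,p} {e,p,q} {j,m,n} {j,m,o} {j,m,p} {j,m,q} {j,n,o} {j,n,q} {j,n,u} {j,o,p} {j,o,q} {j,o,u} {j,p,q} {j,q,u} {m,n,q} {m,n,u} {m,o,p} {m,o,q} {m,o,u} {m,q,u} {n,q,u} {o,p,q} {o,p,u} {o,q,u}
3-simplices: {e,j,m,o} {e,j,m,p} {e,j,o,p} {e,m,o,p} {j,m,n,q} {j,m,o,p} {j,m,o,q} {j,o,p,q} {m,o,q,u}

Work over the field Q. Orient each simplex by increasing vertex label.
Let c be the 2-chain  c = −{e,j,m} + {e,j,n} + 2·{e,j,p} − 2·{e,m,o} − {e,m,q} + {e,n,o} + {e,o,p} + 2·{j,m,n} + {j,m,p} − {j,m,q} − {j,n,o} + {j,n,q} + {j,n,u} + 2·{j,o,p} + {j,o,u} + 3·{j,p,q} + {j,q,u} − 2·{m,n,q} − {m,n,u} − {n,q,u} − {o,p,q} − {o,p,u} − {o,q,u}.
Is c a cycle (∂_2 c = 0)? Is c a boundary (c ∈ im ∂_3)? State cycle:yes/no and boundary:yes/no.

cycle:no boundary:no

n_0=8 n_1=27 n_2=33 n_3=9  [Q]
∂1: piv[ej,em,en,eo,ep,eq,eu] rk=7  ker:jm,jn,jo,jp,jq,ju,mn,mo,mp,mq,mu,no,nq,nu,op,oq,ou,pq,pu,qu
∂2: piv[ejm,ejn,ejo,ejp,eju,emo,emp,emq,eno,eop,epq,jmn,jmq,jnq,jnu,joq,jou,jqu,mnu,opu] rk=20  ker:jmo,jmp,jno,jop,jpq,mnq,mop,moq,mou,mqu,nqu,opq,oqu
∂3: piv[ejmo,ejmp,ejop,emop,jmnq,jmoq,jopq,moqu] rk=8  ker:jmop
∂2c = 2·{e,j} − 2·{e,m} + 2·{e,o} − 3·{e,p} + {e,q} + {j,m} + 4·{j,o} + 2·{j,p} − 2·{j,q} − 3·{j,u} − {m,n} − 2·{m,o} + {m,p} + {m,u} − 2·{n,q} + {n,u} + {o,p} + 3·{o,u} + 2·{p,q} − {p,u} − {q,u}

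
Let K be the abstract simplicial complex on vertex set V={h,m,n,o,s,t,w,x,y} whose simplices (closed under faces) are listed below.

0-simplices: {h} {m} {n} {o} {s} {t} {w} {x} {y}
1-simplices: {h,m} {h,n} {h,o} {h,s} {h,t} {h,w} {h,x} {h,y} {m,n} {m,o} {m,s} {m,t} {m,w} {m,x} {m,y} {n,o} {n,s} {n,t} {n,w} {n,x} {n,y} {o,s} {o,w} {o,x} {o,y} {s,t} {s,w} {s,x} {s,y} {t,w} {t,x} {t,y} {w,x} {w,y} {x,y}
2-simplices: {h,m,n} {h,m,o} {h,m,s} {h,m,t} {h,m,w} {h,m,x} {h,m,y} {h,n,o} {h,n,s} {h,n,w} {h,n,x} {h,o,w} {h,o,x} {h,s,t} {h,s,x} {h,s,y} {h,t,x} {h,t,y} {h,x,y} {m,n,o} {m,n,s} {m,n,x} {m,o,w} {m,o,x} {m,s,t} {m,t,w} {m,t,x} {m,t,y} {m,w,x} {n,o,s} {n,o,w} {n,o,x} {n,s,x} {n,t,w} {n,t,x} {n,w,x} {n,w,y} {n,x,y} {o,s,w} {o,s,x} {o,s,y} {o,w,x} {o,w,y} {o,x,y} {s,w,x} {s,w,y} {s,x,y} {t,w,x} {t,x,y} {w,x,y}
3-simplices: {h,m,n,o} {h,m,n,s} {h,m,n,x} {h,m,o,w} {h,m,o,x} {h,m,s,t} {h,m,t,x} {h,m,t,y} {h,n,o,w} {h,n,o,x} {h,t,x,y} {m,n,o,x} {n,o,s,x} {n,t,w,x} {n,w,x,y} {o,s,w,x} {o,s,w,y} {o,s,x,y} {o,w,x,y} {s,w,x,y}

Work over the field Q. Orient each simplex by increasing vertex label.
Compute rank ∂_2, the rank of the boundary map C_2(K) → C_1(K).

n_0=9 n_1=35 n_2=50 n_3=20  [Q]
∂1: piv[hm,hn,ho,hs,ht,hw,hx,hy] rk=8  ker:mn,mo,ms,mt,mw,mx,my,no,ns,nt,nw,nx,ny,os,ow,ox,oy,st,sw,sx,sy,tw,tx,ty,wx,wy,xy
∂2: piv[hmn,hmo,hms,hmt,hmw,hmx,hmy,hno,hns,hnw,hnx,how,hox,hst,hsx,hsy,htx,hty,hxy,mtw,mwx,nos,ntw,nwy,nxy,osw,osy] rk=27  ker:mno,mns,mnx,mow,mox,mst,mtx,mty,now,nox,nsx,ntx,nwx,osx,owx,owy,oxy,swx,swy,sxy,twx,txy,wxy
∂3: piv[hmno,hmns,hmnx,hmow,hmox,hmst,hmtx,hmty,hnow,hnox,htxy,nosx,ntwx,nwxy,oswx,oswy,osxy,owxy] rk=18  ker:mnox,swxy
rk∂_2=27

rank∂_2=27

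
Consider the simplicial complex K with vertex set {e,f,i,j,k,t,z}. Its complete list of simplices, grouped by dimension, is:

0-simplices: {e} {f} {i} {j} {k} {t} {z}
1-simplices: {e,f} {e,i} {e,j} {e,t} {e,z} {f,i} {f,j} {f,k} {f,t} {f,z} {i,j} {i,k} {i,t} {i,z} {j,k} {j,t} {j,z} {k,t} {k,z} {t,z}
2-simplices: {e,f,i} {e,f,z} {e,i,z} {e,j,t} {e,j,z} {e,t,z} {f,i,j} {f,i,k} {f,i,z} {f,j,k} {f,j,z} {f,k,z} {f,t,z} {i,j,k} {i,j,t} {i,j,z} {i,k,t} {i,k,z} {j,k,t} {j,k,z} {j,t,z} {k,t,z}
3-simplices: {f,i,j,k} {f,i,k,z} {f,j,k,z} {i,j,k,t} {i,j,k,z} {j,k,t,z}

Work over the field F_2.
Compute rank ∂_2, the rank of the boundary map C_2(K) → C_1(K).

n_0=7 n_1=20 n_2=22 n_3=6  [Z2]
∂1: piv[ef,ei,ej,et,ez,fk] rk=6  ker:fi,fj,ft,fz,ij,ik,it,iz,jk,jt,jz,kt,kz,tz
∂2: piv[efi,efz,eiz,ejt,ejz,etz,fij,fik,fjk,fjz,fkz,ftz,ijt,ikt] rk=14  ker:fiz,ijk,ijz,ikz,jkt,jkz,jtz,ktz
∂3: piv[fijk,fikz,fjkz,ijkt,ijkz,jktz] rk=6
rk∂_2=14

rank∂_2=14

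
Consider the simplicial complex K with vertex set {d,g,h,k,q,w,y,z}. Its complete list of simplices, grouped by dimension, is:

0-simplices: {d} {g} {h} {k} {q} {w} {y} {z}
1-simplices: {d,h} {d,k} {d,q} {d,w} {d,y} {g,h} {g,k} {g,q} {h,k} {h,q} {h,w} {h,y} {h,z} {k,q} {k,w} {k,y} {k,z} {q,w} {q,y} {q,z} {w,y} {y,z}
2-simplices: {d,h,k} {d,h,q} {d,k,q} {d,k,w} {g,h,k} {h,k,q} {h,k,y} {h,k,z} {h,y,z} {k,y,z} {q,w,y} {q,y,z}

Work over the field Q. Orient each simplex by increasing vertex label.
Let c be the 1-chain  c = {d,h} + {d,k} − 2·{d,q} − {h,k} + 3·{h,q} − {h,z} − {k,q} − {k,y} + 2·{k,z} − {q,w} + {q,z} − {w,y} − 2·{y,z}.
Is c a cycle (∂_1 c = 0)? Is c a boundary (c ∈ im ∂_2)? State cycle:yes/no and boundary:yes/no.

cycle:yes boundary:yes

n_0=8 n_1=22 n_2=12  [Q]
∂1: piv[dh,dk,dq,dw,dy,gh,hz] rk=7  ker:gk,gq,hk,hq,hw,hy,kq,kw,ky,kz,qw,qy,qz,wy,yz
∂2: piv[dhk,dhq,dkq,dkw,ghk,hky,hkz,hyz,qwy,qyz] rk=10  ker:hkq,kyz
∂1c = 0
c vs im∂2: reduces to 0 ⇒ boundary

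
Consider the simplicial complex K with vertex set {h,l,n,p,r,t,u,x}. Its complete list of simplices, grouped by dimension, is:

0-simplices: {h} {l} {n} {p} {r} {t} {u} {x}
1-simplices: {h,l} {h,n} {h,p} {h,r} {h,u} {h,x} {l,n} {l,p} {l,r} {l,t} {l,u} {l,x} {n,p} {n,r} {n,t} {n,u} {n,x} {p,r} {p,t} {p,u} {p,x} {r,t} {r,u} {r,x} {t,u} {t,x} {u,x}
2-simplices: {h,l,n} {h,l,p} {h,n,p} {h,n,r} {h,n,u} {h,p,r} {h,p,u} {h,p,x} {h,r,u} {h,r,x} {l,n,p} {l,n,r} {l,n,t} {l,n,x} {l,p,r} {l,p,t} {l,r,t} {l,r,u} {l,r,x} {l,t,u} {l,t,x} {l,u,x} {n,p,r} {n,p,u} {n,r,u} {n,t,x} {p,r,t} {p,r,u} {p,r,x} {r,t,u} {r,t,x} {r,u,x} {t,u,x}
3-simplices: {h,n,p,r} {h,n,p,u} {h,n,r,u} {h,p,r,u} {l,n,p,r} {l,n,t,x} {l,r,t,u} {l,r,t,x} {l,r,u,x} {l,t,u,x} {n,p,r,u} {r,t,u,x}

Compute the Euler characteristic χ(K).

χ(K)=2

n_0=8 n_1=27 n_2=33 n_3=12
χ=+8−27+33−12=2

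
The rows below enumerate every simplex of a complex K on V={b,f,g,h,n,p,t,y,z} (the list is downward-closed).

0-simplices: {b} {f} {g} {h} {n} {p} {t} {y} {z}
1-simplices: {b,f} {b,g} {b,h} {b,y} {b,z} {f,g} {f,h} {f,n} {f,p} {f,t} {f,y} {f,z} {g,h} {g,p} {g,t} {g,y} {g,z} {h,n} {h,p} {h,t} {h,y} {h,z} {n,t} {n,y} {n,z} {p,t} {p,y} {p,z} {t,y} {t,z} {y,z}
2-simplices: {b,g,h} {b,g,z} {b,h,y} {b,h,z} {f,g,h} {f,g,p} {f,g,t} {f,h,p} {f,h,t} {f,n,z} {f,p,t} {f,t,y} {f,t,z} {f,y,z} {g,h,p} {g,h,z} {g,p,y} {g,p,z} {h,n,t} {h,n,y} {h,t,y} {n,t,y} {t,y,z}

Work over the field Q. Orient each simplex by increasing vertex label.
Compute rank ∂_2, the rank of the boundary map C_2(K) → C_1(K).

rank∂_2=19

n_0=9 n_1=31 n_2=23  [Q]
∂1: piv[bf,bg,bh,by,bz,fn,fp,ft] rk=8  ker:fg,fh,fy,fz,gh,gp,gt,gy,gz,hn,hp,ht,hy,hz,nt,ny,nz,pt,py,pz,ty,tz,yz
∂2: piv[bgh,bgz,bhy,bhz,fgh,fgp,fgt,fhp,fht,fnz,fpt,fty,ftz,fyz,gpy,gpz,hnt,hny,hty] rk=19  ker:ghp,ghz,nty,tyz
rk∂_2=19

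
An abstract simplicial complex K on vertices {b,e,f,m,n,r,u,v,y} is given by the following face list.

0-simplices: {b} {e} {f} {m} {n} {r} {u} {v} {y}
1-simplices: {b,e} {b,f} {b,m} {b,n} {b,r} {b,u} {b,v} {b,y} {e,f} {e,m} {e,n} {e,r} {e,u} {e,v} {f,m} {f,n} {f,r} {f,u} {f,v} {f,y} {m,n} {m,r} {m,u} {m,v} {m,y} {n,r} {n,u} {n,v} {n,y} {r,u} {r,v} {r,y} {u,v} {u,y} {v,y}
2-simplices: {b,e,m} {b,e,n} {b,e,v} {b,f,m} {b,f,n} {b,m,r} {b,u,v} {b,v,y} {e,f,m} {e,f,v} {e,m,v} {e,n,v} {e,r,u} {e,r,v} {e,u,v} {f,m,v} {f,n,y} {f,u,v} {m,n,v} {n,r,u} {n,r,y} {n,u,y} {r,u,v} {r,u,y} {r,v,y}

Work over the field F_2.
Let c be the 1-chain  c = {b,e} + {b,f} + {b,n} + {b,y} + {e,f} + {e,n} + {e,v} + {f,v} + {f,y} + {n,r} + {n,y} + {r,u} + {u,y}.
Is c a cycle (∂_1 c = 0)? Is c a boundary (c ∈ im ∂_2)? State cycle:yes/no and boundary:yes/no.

n_0=9 n_1=35 n_2=25  [Z2]
∂1: piv[be,bf,bm,bn,br,bu,bv,by] rk=8  ker:ef,em,en,er,eu,ev,fm,fn,fr,fu,fv,fy,mn,mr,mu,mv,my,nr,nu,nv,ny,ru,rv,ry,uv,uy,vy
∂2: piv[bem,ben,bev,bfm,bfn,bmr,buv,bvy,efm,efv,emv,env,eru,erv,euv,fny,fuv,mnv,nru,nry,nuy,rvy] rk=22  ker:fmv,ruv,ruy
∂1c = 0
c vs im∂2: residual ≠ 0 ⇒ not boundary

cycle:yes boundary:no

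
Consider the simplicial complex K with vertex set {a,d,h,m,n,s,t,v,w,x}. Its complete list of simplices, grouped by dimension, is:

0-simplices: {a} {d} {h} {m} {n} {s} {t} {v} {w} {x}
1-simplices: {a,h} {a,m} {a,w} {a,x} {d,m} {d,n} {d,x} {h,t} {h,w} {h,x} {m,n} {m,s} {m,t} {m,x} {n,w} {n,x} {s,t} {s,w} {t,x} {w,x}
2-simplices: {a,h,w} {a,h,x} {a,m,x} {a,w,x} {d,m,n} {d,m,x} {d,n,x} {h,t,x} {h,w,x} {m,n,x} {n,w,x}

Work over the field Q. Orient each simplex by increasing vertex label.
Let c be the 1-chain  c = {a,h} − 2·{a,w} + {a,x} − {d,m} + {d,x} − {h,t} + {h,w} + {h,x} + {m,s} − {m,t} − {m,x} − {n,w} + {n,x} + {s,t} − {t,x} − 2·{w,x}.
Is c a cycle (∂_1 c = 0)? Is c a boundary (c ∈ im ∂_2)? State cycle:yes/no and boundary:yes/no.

n_0=10 n_1=20 n_2=11  [Q]
∂1: piv[ah,am,aw,ax,dm,dn,ht,ms] rk=8  ker:dx,hw,hx,mn,mt,mx,nw,nx,st,sw,tx,wx
∂2: piv[ahw,ahx,amx,awx,dmn,dmx,dnx,htx,nwx] rk=9  ker:hwx,mnx
∂1c = 0
c vs im∂2: residual ≠ 0 ⇒ not boundary

cycle:yes boundary:no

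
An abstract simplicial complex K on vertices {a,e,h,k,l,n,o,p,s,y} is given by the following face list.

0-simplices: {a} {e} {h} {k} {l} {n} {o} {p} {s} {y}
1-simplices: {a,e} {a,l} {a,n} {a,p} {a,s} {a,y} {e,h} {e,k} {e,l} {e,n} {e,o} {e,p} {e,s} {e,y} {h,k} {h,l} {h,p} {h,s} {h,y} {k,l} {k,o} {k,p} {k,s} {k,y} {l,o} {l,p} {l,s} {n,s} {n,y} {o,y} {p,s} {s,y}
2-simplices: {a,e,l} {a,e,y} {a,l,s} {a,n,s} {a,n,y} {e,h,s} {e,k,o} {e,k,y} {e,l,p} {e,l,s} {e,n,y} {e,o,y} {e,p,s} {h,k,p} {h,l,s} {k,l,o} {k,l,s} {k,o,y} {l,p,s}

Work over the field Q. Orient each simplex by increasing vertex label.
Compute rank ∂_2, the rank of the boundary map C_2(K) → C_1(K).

rank∂_2=17

n_0=10 n_1=32 n_2=19  [Q]
∂1: piv[ae,al,an,ap,as,ay,eh,ek,eo] rk=9  ker:el,en,ep,es,ey,hk,hl,hp,hs,hy,kl,ko,kp,ks,ky,lo,lp,ls,ns,ny,oy,ps,sy
∂2: piv[ael,aey,als,ans,any,ehs,eko,eky,elp,els,eny,eoy,eps,hkp,hls,klo,kls] rk=17  ker:koy,lps
rk∂_2=17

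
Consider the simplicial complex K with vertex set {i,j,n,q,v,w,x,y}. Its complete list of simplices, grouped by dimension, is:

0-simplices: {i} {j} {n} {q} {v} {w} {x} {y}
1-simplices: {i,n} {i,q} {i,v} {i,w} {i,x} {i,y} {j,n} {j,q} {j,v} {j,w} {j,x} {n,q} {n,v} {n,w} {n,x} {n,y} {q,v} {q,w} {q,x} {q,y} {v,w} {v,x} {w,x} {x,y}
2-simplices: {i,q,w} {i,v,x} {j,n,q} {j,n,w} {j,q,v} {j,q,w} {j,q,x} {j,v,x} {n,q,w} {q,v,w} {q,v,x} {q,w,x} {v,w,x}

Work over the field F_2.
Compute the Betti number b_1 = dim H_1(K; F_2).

n_0=8 n_1=24 n_2=13  [Z2]
∂1: piv[in,iq,iv,iw,ix,iy,jn] rk=7  ker:jq,jv,jw,jx,nq,nv,nw,nx,ny,qv,qw,qx,qy,vw,vx,wx,xy
∂2: piv[iqw,ivx,jnq,jnw,jqv,jqw,jqx,jvx,qvw,qwx] rk=10  ker:nqw,qvx,vwx
b_1=(24−7)−10=7

b_1=7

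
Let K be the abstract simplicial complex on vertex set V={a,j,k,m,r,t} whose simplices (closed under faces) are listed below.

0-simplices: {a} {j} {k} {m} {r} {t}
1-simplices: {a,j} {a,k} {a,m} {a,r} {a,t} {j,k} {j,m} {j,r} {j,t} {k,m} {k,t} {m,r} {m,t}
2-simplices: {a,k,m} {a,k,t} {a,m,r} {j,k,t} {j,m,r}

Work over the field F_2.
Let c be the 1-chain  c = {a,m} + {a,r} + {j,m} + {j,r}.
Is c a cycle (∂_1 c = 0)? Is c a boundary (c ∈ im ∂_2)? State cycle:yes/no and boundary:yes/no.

cycle:yes boundary:yes

n_0=6 n_1=13 n_2=5  [Z2]
∂1: piv[aj,ak,am,ar,at] rk=5  ker:jk,jm,jr,jt,km,kt,mr,mt
∂2: piv[akm,akt,amr,jkt,jmr] rk=5
∂1c = 0
c vs im∂2: reduces to 0 ⇒ boundary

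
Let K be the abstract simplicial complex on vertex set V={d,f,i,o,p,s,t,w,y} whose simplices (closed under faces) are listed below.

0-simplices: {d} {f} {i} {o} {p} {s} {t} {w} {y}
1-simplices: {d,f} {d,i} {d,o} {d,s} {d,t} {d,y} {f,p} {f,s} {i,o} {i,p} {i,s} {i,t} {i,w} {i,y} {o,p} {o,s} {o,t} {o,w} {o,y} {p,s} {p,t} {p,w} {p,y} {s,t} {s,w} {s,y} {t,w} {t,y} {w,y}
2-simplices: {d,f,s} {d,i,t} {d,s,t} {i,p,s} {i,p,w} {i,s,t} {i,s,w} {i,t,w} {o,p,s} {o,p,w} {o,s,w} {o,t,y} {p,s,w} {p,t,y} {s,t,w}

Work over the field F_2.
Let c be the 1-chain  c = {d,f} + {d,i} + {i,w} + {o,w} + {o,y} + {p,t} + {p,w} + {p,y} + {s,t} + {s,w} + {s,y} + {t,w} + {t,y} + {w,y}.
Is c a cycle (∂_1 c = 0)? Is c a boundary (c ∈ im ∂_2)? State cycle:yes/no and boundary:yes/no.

cycle:no boundary:no

n_0=9 n_1=29 n_2=15  [Z2]
∂1: piv[df,di,do,ds,dt,dy,fp,iw] rk=8  ker:fs,io,ip,is,it,iy,op,os,ot,ow,oy,ps,pt,pw,py,st,sw,sy,tw,ty,wy
∂2: piv[dfs,dit,dst,ips,ipw,ist,isw,itw,ops,opw,oty,pty] rk=12  ker:osw,psw,stw
∂1c = {f} + {p} + {s} + {y}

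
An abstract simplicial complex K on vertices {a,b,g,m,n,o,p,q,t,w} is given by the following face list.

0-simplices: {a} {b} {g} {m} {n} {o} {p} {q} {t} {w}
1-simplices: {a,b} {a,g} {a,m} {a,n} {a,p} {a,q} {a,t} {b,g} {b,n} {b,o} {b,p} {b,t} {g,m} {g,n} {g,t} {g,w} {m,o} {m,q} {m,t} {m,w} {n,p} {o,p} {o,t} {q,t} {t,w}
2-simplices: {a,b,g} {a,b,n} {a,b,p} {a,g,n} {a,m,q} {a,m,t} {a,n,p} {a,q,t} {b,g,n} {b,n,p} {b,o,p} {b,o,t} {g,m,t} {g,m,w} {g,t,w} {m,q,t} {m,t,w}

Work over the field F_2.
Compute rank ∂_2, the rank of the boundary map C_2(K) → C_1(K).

n_0=10 n_1=25 n_2=17  [Z2]
∂1: piv[ab,ag,am,an,ap,aq,at,bo,gw] rk=9  ker:bg,bn,bp,bt,gm,gn,gt,mo,mq,mt,mw,np,op,ot,qt,tw
∂2: piv[abg,abn,abp,agn,amq,amt,anp,aqt,bop,bot,gmt,gmw,gtw] rk=13  ker:bgn,bnp,mqt,mtw
rk∂_2=13

rank∂_2=13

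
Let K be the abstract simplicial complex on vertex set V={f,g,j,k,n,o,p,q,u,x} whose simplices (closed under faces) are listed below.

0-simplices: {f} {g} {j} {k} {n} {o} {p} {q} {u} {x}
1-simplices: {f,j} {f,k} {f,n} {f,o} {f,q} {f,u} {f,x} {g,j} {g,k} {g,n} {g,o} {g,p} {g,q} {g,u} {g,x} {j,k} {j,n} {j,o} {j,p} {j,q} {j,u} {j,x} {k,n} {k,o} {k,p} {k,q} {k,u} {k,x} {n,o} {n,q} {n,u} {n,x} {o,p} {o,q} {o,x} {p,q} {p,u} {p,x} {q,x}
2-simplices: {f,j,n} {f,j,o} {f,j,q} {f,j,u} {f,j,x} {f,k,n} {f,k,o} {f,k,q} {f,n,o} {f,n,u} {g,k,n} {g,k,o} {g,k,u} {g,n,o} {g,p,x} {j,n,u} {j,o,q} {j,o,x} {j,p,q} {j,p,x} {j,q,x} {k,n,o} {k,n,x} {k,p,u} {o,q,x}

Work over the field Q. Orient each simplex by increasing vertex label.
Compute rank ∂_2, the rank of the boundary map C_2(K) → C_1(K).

n_0=10 n_1=39 n_2=25  [Q]
∂1: piv[fj,fk,fn,fo,fq,fu,fx,gj,gp] rk=9  ker:gk,gn,go,gq,gu,gx,jk,jn,jo,jp,jq,ju,jx,kn,ko,kp,kq,ku,kx,no,nq,nu,nx,op,oq,ox,pq,pu,px,qx
∂2: piv[fjn,fjo,fjq,fju,fjx,fkn,fko,fkq,fno,fnu,gkn,gko,gku,gpx,joq,jox,jpq,jpx,jqx,knx,kpu] rk=21  ker:gno,jnu,kno,oqx
rk∂_2=21

rank∂_2=21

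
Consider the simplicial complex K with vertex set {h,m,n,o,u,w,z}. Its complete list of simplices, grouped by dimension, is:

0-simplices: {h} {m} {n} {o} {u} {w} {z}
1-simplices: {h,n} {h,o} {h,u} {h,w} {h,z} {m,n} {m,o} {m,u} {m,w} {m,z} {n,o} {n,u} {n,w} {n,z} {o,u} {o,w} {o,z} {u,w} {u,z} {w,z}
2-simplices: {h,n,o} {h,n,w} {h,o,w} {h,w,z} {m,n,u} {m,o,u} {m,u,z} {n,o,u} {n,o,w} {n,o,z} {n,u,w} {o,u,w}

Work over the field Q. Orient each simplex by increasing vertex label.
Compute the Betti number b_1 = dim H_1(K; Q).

b_1=4

n_0=7 n_1=20 n_2=12  [Q]
∂1: piv[hn,ho,hu,hw,hz,mn] rk=6  ker:mo,mu,mw,mz,no,nu,nw,nz,ou,ow,oz,uw,uz,wz
∂2: piv[hno,hnw,how,hwz,mnu,mou,muz,nou,noz,nuw] rk=10  ker:now,ouw
b_1=(20−6)−10=4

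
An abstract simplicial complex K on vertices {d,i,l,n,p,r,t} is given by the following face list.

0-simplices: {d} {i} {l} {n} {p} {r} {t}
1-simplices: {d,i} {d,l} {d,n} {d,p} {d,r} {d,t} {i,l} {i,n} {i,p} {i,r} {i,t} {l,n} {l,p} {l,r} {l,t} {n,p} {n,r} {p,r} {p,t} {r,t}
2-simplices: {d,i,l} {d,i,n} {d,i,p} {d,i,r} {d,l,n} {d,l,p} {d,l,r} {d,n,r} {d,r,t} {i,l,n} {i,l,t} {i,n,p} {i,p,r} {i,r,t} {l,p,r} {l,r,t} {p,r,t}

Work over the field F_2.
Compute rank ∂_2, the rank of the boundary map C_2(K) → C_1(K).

n_0=7 n_1=20 n_2=17  [Z2]
∂1: piv[di,dl,dn,dp,dr,dt] rk=6  ker:il,in,ip,ir,it,ln,lp,lr,lt,np,nr,pr,pt,rt
∂2: piv[dil,din,dip,dir,dln,dlp,dlr,dnr,drt,ilt,inp,ipr,irt,prt] rk=14  ker:iln,lpr,lrt
rk∂_2=14

rank∂_2=14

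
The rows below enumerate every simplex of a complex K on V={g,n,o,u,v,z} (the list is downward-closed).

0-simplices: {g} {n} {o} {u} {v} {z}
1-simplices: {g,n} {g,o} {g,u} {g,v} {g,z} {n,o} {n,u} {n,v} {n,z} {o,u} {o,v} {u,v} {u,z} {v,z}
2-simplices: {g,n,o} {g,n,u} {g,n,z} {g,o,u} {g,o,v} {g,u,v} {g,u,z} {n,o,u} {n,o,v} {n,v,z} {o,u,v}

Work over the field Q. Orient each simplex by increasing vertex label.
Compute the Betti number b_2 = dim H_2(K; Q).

n_0=6 n_1=14 n_2=11  [Q]
∂1: piv[gn,go,gu,gv,gz] rk=5  ker:no,nu,nv,nz,ou,ov,uv,uz,vz
∂2: piv[gno,gnu,gnz,gou,gov,guv,guz,nov,nvz] rk=9  ker:nou,ouv
b_2=(11−9)−0=2

b_2=2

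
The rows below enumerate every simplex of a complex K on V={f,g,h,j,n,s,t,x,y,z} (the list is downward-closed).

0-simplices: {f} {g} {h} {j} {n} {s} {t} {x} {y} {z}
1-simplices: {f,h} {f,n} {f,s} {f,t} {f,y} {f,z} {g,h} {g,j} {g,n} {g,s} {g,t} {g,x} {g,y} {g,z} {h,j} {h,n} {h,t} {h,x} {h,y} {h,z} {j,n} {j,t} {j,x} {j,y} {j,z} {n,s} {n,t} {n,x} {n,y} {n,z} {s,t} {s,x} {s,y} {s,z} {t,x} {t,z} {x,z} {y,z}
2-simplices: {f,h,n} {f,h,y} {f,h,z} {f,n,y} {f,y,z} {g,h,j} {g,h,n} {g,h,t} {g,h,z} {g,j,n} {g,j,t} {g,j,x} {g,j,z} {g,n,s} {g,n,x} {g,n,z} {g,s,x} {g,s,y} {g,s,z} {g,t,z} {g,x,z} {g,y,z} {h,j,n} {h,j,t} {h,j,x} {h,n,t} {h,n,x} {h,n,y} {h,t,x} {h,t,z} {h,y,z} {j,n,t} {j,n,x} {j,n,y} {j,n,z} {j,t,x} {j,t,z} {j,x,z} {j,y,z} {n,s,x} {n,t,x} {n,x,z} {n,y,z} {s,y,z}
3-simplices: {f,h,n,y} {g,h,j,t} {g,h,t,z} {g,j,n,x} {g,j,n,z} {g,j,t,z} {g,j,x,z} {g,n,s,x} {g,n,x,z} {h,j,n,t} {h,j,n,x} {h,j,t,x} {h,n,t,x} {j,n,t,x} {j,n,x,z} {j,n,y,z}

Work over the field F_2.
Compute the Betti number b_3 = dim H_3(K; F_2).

n_0=10 n_1=38 n_2=44 n_3=16  [Z2]
∂1: piv[fh,fn,fs,ft,fy,fz,gh,gj,gx] rk=9  ker:gn,gs,gt,gy,gz,hj,hn,ht,hx,hy,hz,jn,jt,jx,jy,jz,ns,nt,nx,ny,nz,st,sx,sy,sz,tx,tz,xz,yz
∂2: piv[fhn,fhy,fhz,fny,fyz,ghj,ghn,ght,ghz,gjn,gjt,gjx,gjz,gns,gnx,gnz,gsx,gsy,gsz,gtz,gxz,gyz,hjx,hnt,htx,jny] rk=26  ker:hjn,hjt,hnx,hny,htz,hyz,jnt,jnx,jnz,jtx,jtz,jxz,jyz,nsx,ntx,nxz,nyz,syz
∂3: piv[fhny,ghjt,ghtz,gjnx,gjnz,gjtz,gjxz,gnsx,gnxz,hjnt,hjnx,hjtx,hntx,jnyz] rk=14  ker:jntx,jnxz
b_3=(16−14)−0=2

b_3=2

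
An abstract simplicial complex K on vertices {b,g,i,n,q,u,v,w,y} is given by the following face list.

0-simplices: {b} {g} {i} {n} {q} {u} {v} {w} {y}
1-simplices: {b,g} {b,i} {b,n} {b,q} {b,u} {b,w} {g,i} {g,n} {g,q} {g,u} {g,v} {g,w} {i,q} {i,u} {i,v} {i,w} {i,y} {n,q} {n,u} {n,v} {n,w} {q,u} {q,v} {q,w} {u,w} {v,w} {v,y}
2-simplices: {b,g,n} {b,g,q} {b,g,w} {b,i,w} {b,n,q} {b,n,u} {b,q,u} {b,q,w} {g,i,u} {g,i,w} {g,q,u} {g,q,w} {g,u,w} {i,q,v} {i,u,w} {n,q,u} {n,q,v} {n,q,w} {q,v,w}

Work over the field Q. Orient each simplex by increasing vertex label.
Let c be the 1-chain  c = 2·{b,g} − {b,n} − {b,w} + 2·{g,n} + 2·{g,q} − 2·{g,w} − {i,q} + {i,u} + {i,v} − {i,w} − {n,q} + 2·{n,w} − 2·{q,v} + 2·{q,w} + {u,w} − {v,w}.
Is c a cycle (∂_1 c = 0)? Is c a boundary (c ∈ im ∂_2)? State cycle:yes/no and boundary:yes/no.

n_0=9 n_1=27 n_2=19  [Q]
∂1: piv[bg,bi,bn,bq,bu,bw,gv,iy] rk=8  ker:gi,gn,gq,gu,gw,iq,iu,iv,iw,nq,nu,nv,nw,qu,qv,qw,uw,vw,vy
∂2: piv[bgn,bgq,bgw,biw,bnq,bnu,bqu,bqw,giu,giw,gqu,guw,iqv,nqv,nqw,qvw] rk=16  ker:gqw,iuw,nqu
∂1c = 0
c vs im∂2: reduces to 0 ⇒ boundary

cycle:yes boundary:yes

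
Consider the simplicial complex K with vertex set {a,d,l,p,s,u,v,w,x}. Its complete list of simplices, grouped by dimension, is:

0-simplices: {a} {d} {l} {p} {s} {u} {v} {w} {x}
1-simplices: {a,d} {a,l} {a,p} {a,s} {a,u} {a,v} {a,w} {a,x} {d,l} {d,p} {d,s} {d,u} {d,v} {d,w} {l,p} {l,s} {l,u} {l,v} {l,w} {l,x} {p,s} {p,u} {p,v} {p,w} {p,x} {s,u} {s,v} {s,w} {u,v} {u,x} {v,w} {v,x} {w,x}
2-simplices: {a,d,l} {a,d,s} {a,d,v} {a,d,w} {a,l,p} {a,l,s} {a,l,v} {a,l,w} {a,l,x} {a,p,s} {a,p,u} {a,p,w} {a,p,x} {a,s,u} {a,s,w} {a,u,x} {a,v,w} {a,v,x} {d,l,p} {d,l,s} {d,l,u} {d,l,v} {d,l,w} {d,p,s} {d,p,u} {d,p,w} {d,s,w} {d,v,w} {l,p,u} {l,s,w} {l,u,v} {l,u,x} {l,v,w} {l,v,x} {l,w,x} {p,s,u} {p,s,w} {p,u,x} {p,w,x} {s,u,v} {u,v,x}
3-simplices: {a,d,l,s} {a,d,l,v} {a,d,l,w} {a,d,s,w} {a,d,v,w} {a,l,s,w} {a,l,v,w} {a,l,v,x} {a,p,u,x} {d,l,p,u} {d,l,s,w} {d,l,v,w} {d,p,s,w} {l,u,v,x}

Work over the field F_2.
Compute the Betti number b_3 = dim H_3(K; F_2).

b_3=2

n_0=9 n_1=33 n_2=41 n_3=14  [Z2]
∂1: piv[ad,al,ap,as,au,av,aw,ax] rk=8  ker:dl,dp,ds,du,dv,dw,lp,ls,lu,lv,lw,lx,ps,pu,pv,pw,px,su,sv,sw,uv,ux,vw,vx,wx
∂2: piv[adl,ads,adv,adw,alp,als,alv,alw,alx,aps,apu,apw,apx,asu,asw,aux,avw,avx,dlp,dlu,dpu,luv,lwx,suv] rk=24  ker:dls,dlv,dlw,dps,dpw,dsw,dvw,lpu,lsw,lux,lvw,lvx,psu,psw,pux,pwx,uvx
∂3: piv[adls,adlv,adlw,adsw,advw,alsw,alvw,alvx,apux,dlpu,dpsw,luvx] rk=12  ker:dlsw,dlvw
b_3=(14−12)−0=2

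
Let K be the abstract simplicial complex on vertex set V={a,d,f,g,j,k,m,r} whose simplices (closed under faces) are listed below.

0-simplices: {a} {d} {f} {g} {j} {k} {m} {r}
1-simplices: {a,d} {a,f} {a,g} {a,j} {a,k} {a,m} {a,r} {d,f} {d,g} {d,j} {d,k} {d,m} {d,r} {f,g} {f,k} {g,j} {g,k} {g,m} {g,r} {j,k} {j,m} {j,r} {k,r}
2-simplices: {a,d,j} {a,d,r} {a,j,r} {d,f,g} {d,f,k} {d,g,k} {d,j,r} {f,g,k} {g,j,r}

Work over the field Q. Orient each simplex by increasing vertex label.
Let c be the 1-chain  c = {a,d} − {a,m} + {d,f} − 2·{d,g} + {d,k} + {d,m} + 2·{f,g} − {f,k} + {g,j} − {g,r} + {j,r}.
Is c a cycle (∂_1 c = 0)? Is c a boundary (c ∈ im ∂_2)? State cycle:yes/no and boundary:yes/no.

n_0=8 n_1=23 n_2=9  [Q]
∂1: piv[ad,af,ag,aj,ak,am,ar] rk=7  ker:df,dg,dj,dk,dm,dr,fg,fk,gj,gk,gm,gr,jk,jm,jr,kr
∂2: piv[adj,adr,ajr,dfg,dfk,dgk,gjr] rk=7  ker:djr,fgk
∂1c = 0
c vs im∂2: residual ≠ 0 ⇒ not boundary

cycle:yes boundary:no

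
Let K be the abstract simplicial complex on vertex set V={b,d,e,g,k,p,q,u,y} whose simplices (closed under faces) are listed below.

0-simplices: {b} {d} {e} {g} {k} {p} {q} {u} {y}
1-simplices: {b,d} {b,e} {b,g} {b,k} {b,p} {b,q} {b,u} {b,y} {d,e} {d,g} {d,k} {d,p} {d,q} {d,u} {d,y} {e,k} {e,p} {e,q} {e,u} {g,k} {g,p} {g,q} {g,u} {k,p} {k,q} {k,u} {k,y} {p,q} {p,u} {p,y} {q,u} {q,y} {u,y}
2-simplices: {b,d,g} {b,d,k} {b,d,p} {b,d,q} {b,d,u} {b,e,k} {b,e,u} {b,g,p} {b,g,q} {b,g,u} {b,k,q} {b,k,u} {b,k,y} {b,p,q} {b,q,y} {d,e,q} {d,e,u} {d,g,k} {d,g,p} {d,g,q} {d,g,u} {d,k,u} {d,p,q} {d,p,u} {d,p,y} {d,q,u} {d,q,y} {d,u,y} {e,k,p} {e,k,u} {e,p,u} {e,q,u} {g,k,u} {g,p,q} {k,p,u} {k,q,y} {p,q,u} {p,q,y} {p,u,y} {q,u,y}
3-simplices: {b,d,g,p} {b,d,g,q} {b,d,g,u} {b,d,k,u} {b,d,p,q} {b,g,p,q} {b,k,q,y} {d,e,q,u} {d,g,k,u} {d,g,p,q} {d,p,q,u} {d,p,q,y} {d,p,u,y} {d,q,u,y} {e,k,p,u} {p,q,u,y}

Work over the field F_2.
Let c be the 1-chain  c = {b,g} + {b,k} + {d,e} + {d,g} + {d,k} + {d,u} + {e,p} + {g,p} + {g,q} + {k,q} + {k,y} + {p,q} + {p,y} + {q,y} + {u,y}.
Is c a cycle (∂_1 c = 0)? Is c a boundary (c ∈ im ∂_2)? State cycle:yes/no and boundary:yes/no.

cycle:yes boundary:yes

n_0=9 n_1=33 n_2=40 n_3=16  [Z2]
∂1: piv[bd,be,bg,bk,bp,bq,bu,by] rk=8  ker:de,dg,dk,dp,dq,du,dy,ek,ep,eq,eu,gk,gp,gq,gu,kp,kq,ku,ky,pq,pu,py,qu,qy,uy
∂2: piv[bdg,bdk,bdp,bdq,bdu,bek,beu,bgp,bgq,bgu,bkq,bku,bky,bpq,bqy,deq,deu,dgk,dpu,dpy,dqu,dqy,duy,ekp,epu] rk=25  ker:dgp,dgq,dgu,dku,dpq,eku,equ,gku,gpq,kpu,kqy,pqu,pqy,puy,quy
∂3: piv[bdgp,bdgq,bdgu,bdku,bdpq,bgpq,bkqy,dequ,dgku,dpqu,dpqy,dpuy,dquy,ekpu] rk=14  ker:dgpq,pquy
∂1c = 0
c vs im∂2: reduces to 0 ⇒ boundary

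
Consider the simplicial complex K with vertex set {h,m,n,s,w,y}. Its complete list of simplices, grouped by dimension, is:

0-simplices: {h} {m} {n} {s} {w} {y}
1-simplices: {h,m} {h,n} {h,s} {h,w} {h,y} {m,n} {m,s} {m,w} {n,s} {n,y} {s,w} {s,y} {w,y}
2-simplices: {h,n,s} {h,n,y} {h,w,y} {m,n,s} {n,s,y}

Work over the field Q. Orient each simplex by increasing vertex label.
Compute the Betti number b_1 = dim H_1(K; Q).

b_1=3

n_0=6 n_1=13 n_2=5  [Q]
∂1: piv[hm,hn,hs,hw,hy] rk=5  ker:mn,ms,mw,ns,ny,sw,sy,wy
∂2: piv[hns,hny,hwy,mns,nsy] rk=5
b_1=(13−5)−5=3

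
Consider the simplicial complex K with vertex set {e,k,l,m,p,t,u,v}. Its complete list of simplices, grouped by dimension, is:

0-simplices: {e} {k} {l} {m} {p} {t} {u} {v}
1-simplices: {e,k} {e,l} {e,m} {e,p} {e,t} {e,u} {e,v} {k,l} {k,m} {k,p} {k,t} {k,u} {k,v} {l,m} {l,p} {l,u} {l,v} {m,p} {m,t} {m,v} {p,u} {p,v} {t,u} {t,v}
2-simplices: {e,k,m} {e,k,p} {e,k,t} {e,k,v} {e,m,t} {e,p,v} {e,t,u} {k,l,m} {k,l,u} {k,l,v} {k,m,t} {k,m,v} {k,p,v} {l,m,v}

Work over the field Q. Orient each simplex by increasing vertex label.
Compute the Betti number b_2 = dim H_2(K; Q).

n_0=8 n_1=24 n_2=14  [Q]
∂1: piv[ek,el,em,ep,et,eu,ev] rk=7  ker:kl,km,kp,kt,ku,kv,lm,lp,lu,lv,mp,mt,mv,pu,pv,tu,tv
∂2: piv[ekm,ekp,ekt,ekv,emt,epv,etu,klm,klu,klv,kmv] rk=11  ker:kmt,kpv,lmv
b_2=(14−11)−0=3

b_2=3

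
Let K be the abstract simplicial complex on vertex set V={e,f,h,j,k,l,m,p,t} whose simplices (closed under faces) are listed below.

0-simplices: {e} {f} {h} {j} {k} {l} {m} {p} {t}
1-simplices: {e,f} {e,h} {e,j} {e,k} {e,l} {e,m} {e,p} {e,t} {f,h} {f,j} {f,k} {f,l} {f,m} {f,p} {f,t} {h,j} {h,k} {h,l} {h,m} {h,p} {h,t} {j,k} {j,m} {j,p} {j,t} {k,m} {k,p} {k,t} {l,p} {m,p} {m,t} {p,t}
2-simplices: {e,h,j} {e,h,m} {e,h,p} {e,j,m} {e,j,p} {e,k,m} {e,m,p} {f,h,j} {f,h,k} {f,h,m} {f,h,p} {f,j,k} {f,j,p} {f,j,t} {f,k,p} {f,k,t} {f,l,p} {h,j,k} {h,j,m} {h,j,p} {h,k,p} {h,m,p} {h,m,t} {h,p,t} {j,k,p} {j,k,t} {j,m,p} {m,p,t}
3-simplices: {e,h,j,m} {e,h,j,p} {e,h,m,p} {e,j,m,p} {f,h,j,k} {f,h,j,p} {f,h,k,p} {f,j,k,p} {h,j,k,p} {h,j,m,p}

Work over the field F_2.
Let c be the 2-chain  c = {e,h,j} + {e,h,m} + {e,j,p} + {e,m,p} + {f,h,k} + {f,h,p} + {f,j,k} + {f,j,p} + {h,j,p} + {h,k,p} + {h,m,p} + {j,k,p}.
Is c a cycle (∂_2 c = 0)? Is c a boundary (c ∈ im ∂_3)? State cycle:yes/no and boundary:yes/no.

cycle:yes boundary:yes

n_0=9 n_1=32 n_2=28 n_3=10  [Z2]
∂1: piv[ef,eh,ej,ek,el,em,ep,et] rk=8  ker:fh,fj,fk,fl,fm,fp,ft,hj,hk,hl,hm,hp,ht,jk,jm,jp,jt,km,kp,kt,lp,mp,mt,pt
∂2: piv[ehj,ehm,ehp,ejm,ejp,ekm,emp,fhj,fhk,fhm,fhp,fjk,fjt,fkp,fkt,flp,hmt,hpt] rk=18  ker:fjp,hjk,hjm,hjp,hkp,hmp,jkp,jkt,jmp,mpt
∂3: piv[ehjm,ehjp,ehmp,ejmp,fhjk,fhjp,fhkp,fjkp] rk=8  ker:hjkp,hjmp
∂2c = 0
c vs im∂3: reduces to 0 ⇒ boundary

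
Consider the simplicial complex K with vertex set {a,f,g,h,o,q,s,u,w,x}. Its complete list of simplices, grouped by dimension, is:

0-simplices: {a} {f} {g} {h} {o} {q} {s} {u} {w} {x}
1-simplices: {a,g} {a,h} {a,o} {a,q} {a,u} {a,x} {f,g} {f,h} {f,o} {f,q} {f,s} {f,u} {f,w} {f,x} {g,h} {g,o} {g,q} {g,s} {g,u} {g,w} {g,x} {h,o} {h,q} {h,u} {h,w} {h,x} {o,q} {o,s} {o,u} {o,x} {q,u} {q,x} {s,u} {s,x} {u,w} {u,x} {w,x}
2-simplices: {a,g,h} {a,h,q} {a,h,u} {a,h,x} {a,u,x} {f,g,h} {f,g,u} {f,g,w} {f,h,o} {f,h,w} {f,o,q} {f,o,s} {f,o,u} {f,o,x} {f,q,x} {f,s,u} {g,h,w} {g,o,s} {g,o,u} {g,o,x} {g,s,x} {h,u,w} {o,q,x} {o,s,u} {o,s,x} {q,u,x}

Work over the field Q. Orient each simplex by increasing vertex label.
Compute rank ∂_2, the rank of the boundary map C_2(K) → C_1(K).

n_0=10 n_1=37 n_2=26  [Q]
∂1: piv[ag,ah,ao,aq,au,ax,fg,fs,fw] rk=9  ker:fh,fo,fq,fu,fx,gh,go,gq,gs,gu,gw,gx,ho,hq,hu,hw,hx,oq,os,ou,ox,qu,qx,su,sx,uw,ux,wx
∂2: piv[agh,ahq,ahu,ahx,aux,fgh,fgu,fgw,fho,fhw,foq,fos,fou,fox,fqx,fsu,gos,gou,gox,gsx,huw,qux] rk=22  ker:ghw,oqx,osu,osx
rk∂_2=22

rank∂_2=22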